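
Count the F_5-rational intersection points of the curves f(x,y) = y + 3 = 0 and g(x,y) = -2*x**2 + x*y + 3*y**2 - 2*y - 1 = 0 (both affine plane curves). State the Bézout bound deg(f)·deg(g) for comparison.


Common zeros: {(3, 2)}; count = 1; Bézout bound = 2.

deg(f) = 1, deg(g) = 2, so Bézout bound = 2.
Scan x ∈ F_5. For each x, list the y ∈ F_5 with f(x, y) ≡ 0 and those with g(x, y) ≡ 0 (mod 5); the common zeros in that column are the intersection.
  x = 0: f ≡ 0 at y ∈ {2}; g ≡ 0 at y ∈ {1, 3}; common: ∅.
  x = 1: f ≡ 0 at y ∈ {2}; g ≡ 0 at y ∈ ∅; common: ∅.
  x = 2: f ≡ 0 at y ∈ {2}; g ≡ 0 at y ∈ ∅; common: ∅.
  x = 3: f ≡ 0 at y ∈ {2}; g ≡ 0 at y ∈ {1, 2}; common: {2}.
  x = 4: f ≡ 0 at y ∈ {2}; g ≡ 0 at y ∈ {3}; common: ∅.
Collecting: common zeros = {(3, 2)}, so the count is 1.
Comparison with the Bézout bound: 1 ≤ 2 = deg(f)·deg(g), as expected for curves with no common component (the affine F_5-count falls short of the bound because intersections may lie at infinity, over extension fields, or carry multiplicity).


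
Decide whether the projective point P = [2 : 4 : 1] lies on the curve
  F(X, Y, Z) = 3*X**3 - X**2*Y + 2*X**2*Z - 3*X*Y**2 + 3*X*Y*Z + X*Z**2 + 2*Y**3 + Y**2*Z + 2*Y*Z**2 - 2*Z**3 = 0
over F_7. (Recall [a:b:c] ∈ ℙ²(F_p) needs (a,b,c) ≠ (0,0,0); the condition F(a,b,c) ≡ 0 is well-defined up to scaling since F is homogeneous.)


F(2,4,1) ≡ 5 (mod 7); P is NOT on the curve.

Evaluate F(2, 4, 1) term-by-term (mod 7).
  3*X**3 ↦ 3·8·1·1 = 24
  -X**2*Y ↦ -1·4·4·1 = -16
  2*X**2*Z ↦ 2·4·1·1 = 8
  -3*X*Y**2 ↦ -3·2·16·1 = -96
  3*X*Y*Z ↦ 3·2·4·1 = 24
  X*Z**2 ↦ 1·2·1·1 = 2
  2*Y**3 ↦ 2·1·64·1 = 128
  Y**2*Z ↦ 1·1·16·1 = 16
  2*Y*Z**2 ↦ 2·1·4·1 = 8
  -2*Z**3 ↦ -2·1·1·1 = -2
Sum: F(2, 4, 1) = (24) + (-16) + (8) + (-96) + (24) + (2) + (128) + (16) + (8) + (-2) = 96.
Reducing mod 7: 96 ≡ 5 (mod 7).
Since F(a, b, c) ≡ 5 ≠ 0 (mod 7), P does NOT lie on the curve.


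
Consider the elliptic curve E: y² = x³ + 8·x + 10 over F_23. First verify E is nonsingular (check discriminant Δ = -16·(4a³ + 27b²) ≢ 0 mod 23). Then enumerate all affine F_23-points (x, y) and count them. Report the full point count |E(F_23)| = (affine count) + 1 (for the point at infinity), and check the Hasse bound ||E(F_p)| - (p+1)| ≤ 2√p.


Affine points = {(7, 8), (7, 15), (9, 11), (9, 12), (10, 3), (10, 20), (11, 7), (11, 16), (15, 3), (15, 20), (16, 5), (16, 18), (18, 11), (18, 12), (19, 11), (19, 12), (21, 3), (21, 20), (22, 1), (22, 22)}; affine count = 20; |E(F_23)| = 21.

Discriminant check: Δ ∝ 4a³ + 27b² = 4·8³ + 27·10² = 4·512 + 27·100 ≡ 10 (mod 23). Nonzero ⇒ E is nonsingular.
For each x ∈ F_23, compute rhs = x³ + 8·x + 10 mod 23, then count y ∈ F_23 with y² ≡ rhs.
  x = 0: rhs = 10, matching y values: none (0 points).
  x = 1: rhs = 19, matching y values: none (0 points).
  x = 2: rhs = 11, matching y values: none (0 points).
  x = 3: rhs = 15, matching y values: none (0 points).
  x = 4: rhs = 14, matching y values: none (0 points).
  x = 5: rhs = 14, matching y values: none (0 points).
  x = 6: rhs = 21, matching y values: none (0 points).
  x = 7: rhs = 18, matching y values: 8, 15 (2 points).
  x = 8: rhs = 11, matching y values: none (0 points).
  x = 9: rhs = 6, matching y values: 11, 12 (2 points).
  x = 10: rhs = 9, matching y values: 3, 20 (2 points).
  x = 11: rhs = 3, matching y values: 7, 16 (2 points).
  x = 12: rhs = 17, matching y values: none (0 points).
  x = 13: rhs = 11, matching y values: none (0 points).
  x = 14: rhs = 14, matching y values: none (0 points).
  x = 15: rhs = 9, matching y values: 3, 20 (2 points).
  x = 16: rhs = 2, matching y values: 5, 18 (2 points).
  x = 17: rhs = 22, matching y values: none (0 points).
  x = 18: rhs = 6, matching y values: 11, 12 (2 points).
  x = 19: rhs = 6, matching y values: 11, 12 (2 points).
  x = 20: rhs = 5, matching y values: none (0 points).
  x = 21: rhs = 9, matching y values: 3, 20 (2 points).
  x = 22: rhs = 1, matching y values: 1, 22 (2 points).
Total affine count: 20.
Full point count |E(F_23)| = 20 + 1 = 21.
Hasse bound: |21 − (23+1)| = |-3| = 3 ≤ 2√23 ≈ 9.5917 ✓.


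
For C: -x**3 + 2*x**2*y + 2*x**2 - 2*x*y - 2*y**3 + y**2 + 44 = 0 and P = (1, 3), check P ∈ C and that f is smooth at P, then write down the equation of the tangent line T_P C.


Tangent line at P: 7*x - 48*y + 137 = 0.

Step 1: f(1, 3) = 0, so P lies on C.
Step 2: partial derivatives
  f_x(x, y) = -3*x**2 + 4*x*y + 4*x - 2*y, f_y(x, y) = 2*x**2 - 2*x - 6*y**2 + 2*y.
  f_x(P) = 7, f_y(P) = -48 (gradient nonzero, so P is smooth).
Step 3: tangent line at P: 7·(x − 1) + -48·(y − 3) = 0.
Expanding: 7*x - 48*y + 137 = 0.


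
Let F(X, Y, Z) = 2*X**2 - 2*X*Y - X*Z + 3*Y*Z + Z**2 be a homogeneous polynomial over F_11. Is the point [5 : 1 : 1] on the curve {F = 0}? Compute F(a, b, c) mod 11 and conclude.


F(5,1,1) ≡ 6 (mod 11); P is NOT on the curve.

Evaluate F(5, 1, 1) term-by-term (mod 11).
  2*X**2 ↦ 2·25·1·1 = 50
  -2*X*Y ↦ -2·5·1·1 = -10
  -X*Z ↦ -1·5·1·1 = -5
  3*Y*Z ↦ 3·1·1·1 = 3
  Z**2 ↦ 1·1·1·1 = 1
Sum: F(5, 1, 1) = (50) + (-10) + (-5) + (3) + (1) = 39.
Reducing mod 11: 39 ≡ 6 (mod 11).
Since F(a, b, c) ≡ 6 ≠ 0 (mod 11), P does NOT lie on the curve.


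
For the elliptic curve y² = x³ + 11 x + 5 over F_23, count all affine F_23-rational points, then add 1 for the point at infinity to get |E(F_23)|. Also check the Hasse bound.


Affine points = {(2, 9), (2, 14), (5, 1), (5, 22), (11, 10), (11, 13), (12, 5), (12, 18), (15, 7), (15, 16), (18, 3), (18, 20), (19, 9), (19, 14), (22, 4), (22, 19)}; affine count = 16; |E(F_23)| = 17.

Discriminant check: Δ ∝ 4a³ + 27b² = 4·11³ + 27·5² = 4·1331 + 27·25 ≡ 19 (mod 23). Nonzero ⇒ E is nonsingular.
For each x ∈ F_23, compute rhs = x³ + 11·x + 5 mod 23, then count y ∈ F_23 with y² ≡ rhs.
  x = 0: rhs = 5, matching y values: none (0 points).
  x = 1: rhs = 17, matching y values: none (0 points).
  x = 2: rhs = 12, matching y values: 9, 14 (2 points).
  x = 3: rhs = 19, matching y values: none (0 points).
  x = 4: rhs = 21, matching y values: none (0 points).
  x = 5: rhs = 1, matching y values: 1, 22 (2 points).
  x = 6: rhs = 11, matching y values: none (0 points).
  x = 7: rhs = 11, matching y values: none (0 points).
  x = 8: rhs = 7, matching y values: none (0 points).
  x = 9: rhs = 5, matching y values: none (0 points).
  x = 10: rhs = 11, matching y values: none (0 points).
  x = 11: rhs = 8, matching y values: 10, 13 (2 points).
  x = 12: rhs = 2, matching y values: 5, 18 (2 points).
  x = 13: rhs = 22, matching y values: none (0 points).
  x = 14: rhs = 5, matching y values: none (0 points).
  x = 15: rhs = 3, matching y values: 7, 16 (2 points).
  x = 16: rhs = 22, matching y values: none (0 points).
  x = 17: rhs = 22, matching y values: none (0 points).
  x = 18: rhs = 9, matching y values: 3, 20 (2 points).
  x = 19: rhs = 12, matching y values: 9, 14 (2 points).
  x = 20: rhs = 14, matching y values: none (0 points).
  x = 21: rhs = 21, matching y values: none (0 points).
  x = 22: rhs = 16, matching y values: 4, 19 (2 points).
Total affine count: 16.
Full point count |E(F_23)| = 16 + 1 = 17.
Hasse bound: |17 − (23+1)| = |-7| = 7 ≤ 2√23 ≈ 9.5917 ✓.


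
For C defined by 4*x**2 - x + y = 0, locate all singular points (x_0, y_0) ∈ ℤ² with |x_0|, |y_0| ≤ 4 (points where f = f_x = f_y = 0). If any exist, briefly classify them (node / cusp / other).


No singular points in the scanned grid; C is smooth there.

Compute partial derivatives:
  f_x = 8*x - 1.
  f_y = 1.
f_y = 1 is a nonzero constant, so f_y never vanishes: no point (x, y) can satisfy f = f_x = f_y = 0. In particular no (x, y) ∈ {−4, ..., 4}² is singular; the curve is smooth.


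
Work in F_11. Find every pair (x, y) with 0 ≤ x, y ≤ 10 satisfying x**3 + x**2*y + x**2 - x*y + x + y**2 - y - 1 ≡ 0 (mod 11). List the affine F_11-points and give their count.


Affine F_11-points: {(0, 4), (0, 8), (1, 5), (1, 7), (2, 4), (2, 6), (3, 1), (3, 5), (4, 4), (4, 7), (5, 0), (5, 3), (6, 2), (7, 1), (7, 2), (8, 0), (9, 7), (9, 10), (10, 1), (10, 9)}; count = 20.

For each of the 121 pairs (x, y) ∈ F_11², evaluate f(x, y) mod 11. Record the zeros.
  x = 0: [0↦10, 1↦10, 2↦1, 3↦5, 4↦0, 5↦8, 6↦7, 7↦8, 8↦0, 9↦5, 10↦1]  zeros at y ∈ {4, 8}
  x = 1: [0↦2, 1↦2, 2↦4, 3↦8, 4↦3, 5↦0, 6↦10, 7↦0, 8↦3, 9↦8, 10↦4]  zeros at y ∈ {5, 7}
  x = 2: [0↦2, 1↦4, 2↦8, 3↦3, 4↦0, 5↦10, 6↦0, 7↦3, 8↦8, 9↦4, 10↦2]  zeros at y ∈ {4, 6}
  x = 3: [0↦5, 1↦0, 2↦8, 3↦7, 4↦8, 5↦0, 6↦5, 7↦1, 8↦10, 9↦10, 10↦1]  zeros at y ∈ {1, 5}
  x = 4: [0↦6, 1↦7, 2↦10, 3↦4, 4↦0, 5↦9, 6↦9, 7↦0, 8↦4, 9↦10, 10↦7]  zeros at y ∈ {4, 7}
  x = 5: [0↦0, 1↦9, 2↦9, 3↦0, 4↦4, 5↦10, 6↦7, 7↦6, 8↦7, 9↦10, 10↦4]  zeros at y ∈ {0, 3}
  x = 6: [0↦4, 1↦1, 2↦0, 3↦1, 4↦4, 5↦9, 6↦5, 7↦3, 8↦3, 9↦5, 10↦9]  zeros at y ∈ {2}
  x = 7: [0↦2, 1↦0, 2↦0, 3↦2, 4↦6, 5↦1, 6↦9, 7↦8, 8↦9, 9↦1, 10↦6]  zeros at y ∈ {1, 2}
  x = 8: [0↦0, 1↦1, 2↦4, 3↦9, 4↦5, 5↦3, 6↦3, 7↦5, 8↦9, 9↦4, 10↦1]  zeros at y ∈ {0}
  x = 9: [0↦4, 1↦10, 2↦7, 3↦6, 4↦7, 5↦10, 6↦4, 7↦0, 8↦9, 9↦9, 10↦0]  zeros at y ∈ {7, 10}
  x = 10: [0↦9, 1↦0, 2↦4, 3↦10, 4↦7, 5↦6, 6↦7, 7↦10, 8↦4, 9↦0, 10↦9]  zeros at y ∈ {1, 9}
Collecting zeros: affine points = {(0, 4), (0, 8), (1, 5), (1, 7), (2, 4), (2, 6), (3, 1), (3, 5), (4, 4), (4, 7), (5, 0), (5, 3), (6, 2), (7, 1), (7, 2), (8, 0), (9, 7), (9, 10), (10, 1), (10, 9)}.
Total count |C(F_11)_aff| = 20.


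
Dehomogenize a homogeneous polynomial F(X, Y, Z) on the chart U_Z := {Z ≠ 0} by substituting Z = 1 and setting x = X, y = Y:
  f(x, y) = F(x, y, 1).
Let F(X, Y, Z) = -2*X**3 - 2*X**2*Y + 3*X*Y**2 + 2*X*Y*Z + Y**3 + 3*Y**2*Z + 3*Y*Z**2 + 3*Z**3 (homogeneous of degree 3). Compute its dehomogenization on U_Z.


f(x, y) = -2*x**3 - 2*x**2*y + 3*x*y**2 + 2*x*y + y**3 + 3*y**2 + 3*y + 3

On U_Z we set Z = 1. Each monomial c·X^i·Y^j·Z^k in F becomes c·x^i·y^j·1^k = c·x^i·y^j.
Substituting Z = 1: F(X, Y, 1) = -2*x**3 - 2*x**2*y + 3*x*y**2 + 2*x*y + y**3 + 3*y**2 + 3*y + 3.
Note: deg(f) ≤ deg(F) = 3; strict inequality happens when F is divisible by Z (lost terms).


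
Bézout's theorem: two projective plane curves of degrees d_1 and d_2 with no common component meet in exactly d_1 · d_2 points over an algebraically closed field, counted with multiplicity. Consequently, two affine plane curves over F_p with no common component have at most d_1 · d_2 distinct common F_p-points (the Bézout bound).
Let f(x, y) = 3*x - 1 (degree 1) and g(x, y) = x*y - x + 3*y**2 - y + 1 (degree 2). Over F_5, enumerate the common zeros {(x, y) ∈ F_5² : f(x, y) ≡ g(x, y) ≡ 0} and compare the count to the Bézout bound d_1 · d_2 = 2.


Common zeros: ∅; count = 0; Bézout bound = 2.

deg(f) = 1, deg(g) = 2, so Bézout bound = 2.
Scan x ∈ F_5. For each x, list the y ∈ F_5 with f(x, y) ≡ 0 and those with g(x, y) ≡ 0 (mod 5); the common zeros in that column are the intersection.
  x = 0: f ≡ 0 at y ∈ ∅; g ≡ 0 at y ∈ {3, 4}; common: ∅.
  x = 1: f ≡ 0 at y ∈ ∅; g ≡ 0 at y ∈ {0}; common: ∅.
  x = 2: f ≡ 0 at y ∈ {0, 1, 2, 3, 4}; g ≡ 0 at y ∈ ∅; common: ∅.
  x = 3: f ≡ 0 at y ∈ ∅; g ≡ 0 at y ∈ ∅; common: ∅.
  x = 4: f ≡ 0 at y ∈ ∅; g ≡ 0 at y ∈ {2}; common: ∅.
Collecting: common zeros = ∅, so the count is 0.
Comparison with the Bézout bound: 0 ≤ 2 = deg(f)·deg(g), as expected for curves with no common component (the affine F_5-count falls short of the bound because intersections may lie at infinity, over extension fields, or carry multiplicity).


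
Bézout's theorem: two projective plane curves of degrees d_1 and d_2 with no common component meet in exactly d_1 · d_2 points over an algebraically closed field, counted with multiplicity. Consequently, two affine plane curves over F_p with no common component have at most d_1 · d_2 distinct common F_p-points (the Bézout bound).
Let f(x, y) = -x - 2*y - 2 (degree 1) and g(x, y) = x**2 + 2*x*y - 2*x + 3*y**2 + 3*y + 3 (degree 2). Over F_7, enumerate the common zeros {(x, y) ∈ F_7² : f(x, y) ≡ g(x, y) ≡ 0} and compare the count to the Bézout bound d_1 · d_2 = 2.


Common zeros: ∅; count = 0; Bézout bound = 2.

deg(f) = 1, deg(g) = 2, so Bézout bound = 2.
Scan x ∈ F_7. For each x, list the y ∈ F_7 with f(x, y) ≡ 0 and those with g(x, y) ≡ 0 (mod 7); the common zeros in that column are the intersection.
  x = 0: f ≡ 0 at y ∈ {6}; g ≡ 0 at y ∈ {2, 4}; common: ∅.
  x = 1: f ≡ 0 at y ∈ {2}; g ≡ 0 at y ∈ {4, 6}; common: ∅.
  x = 2: f ≡ 0 at y ∈ {5}; g ≡ 0 at y ∈ ∅; common: ∅.
  x = 3: f ≡ 0 at y ∈ {1}; g ≡ 0 at y ∈ {5, 6}; common: ∅.
  x = 4: f ≡ 0 at y ∈ {4}; g ≡ 0 at y ∈ ∅; common: ∅.
  x = 5: f ≡ 0 at y ∈ {0}; g ≡ 0 at y ∈ {2, 3}; common: ∅.
  x = 6: f ≡ 0 at y ∈ {3}; g ≡ 0 at y ∈ ∅; common: ∅.
Collecting: common zeros = ∅, so the count is 0.
Comparison with the Bézout bound: 0 ≤ 2 = deg(f)·deg(g), as expected for curves with no common component (the affine F_7-count falls short of the bound because intersections may lie at infinity, over extension fields, or carry multiplicity).


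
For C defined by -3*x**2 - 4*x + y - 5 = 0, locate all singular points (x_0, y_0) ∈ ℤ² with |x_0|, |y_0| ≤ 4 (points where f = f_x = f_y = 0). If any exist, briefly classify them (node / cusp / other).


No singular points in the scanned grid; C is smooth there.

Compute partial derivatives:
  f_x = -6*x - 4.
  f_y = 1.
f_y = 1 is a nonzero constant, so f_y never vanishes: no point (x, y) can satisfy f = f_x = f_y = 0. In particular no (x, y) ∈ {−4, ..., 4}² is singular; the curve is smooth.


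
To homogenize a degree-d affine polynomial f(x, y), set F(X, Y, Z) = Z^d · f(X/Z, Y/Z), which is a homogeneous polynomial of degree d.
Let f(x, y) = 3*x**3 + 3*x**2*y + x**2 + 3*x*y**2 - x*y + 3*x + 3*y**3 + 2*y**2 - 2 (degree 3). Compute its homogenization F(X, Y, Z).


F(X, Y, Z) = 3*X**3 + 3*X**2*Y + X**2*Z + 3*X*Y**2 - X*Y*Z + 3*X*Z**2 + 3*Y**3 + 2*Y**2*Z - 2*Z**3

deg(f) = 3.
Substitute x = X/Z, y = Y/Z into f, then multiply by Z^3.
  monomial 3·x^3·y^0 ↦ 3·X^3·Y^0·Z^0.
  monomial 3·x^2·y^1 ↦ 3·X^2·Y^1·Z^0.
  monomial 1·x^2·y^0 ↦ 1·X^2·Y^0·Z^1.
  monomial 3·x^1·y^2 ↦ 3·X^1·Y^2·Z^0.
  monomial -1·x^1·y^1 ↦ -1·X^1·Y^1·Z^1.
  monomial 3·x^1·y^0 ↦ 3·X^1·Y^0·Z^2.
  monomial 3·x^0·y^3 ↦ 3·X^0·Y^3·Z^0.
  monomial 2·x^0·y^2 ↦ 2·X^0·Y^2·Z^1.
  monomial -2·x^0·y^0 ↦ -2·X^0·Y^0·Z^3.
Collecting: F(X, Y, Z) = 3*X**3 + 3*X**2*Y + X**2*Z + 3*X*Y**2 - X*Y*Z + 3*X*Z**2 + 3*Y**3 + 2*Y**2*Z - 2*Z**3.


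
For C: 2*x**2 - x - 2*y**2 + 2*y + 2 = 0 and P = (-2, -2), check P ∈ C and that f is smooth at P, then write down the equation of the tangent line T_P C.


Tangent line at P: -9*x + 10*y + 2 = 0.

Step 1: f(-2, -2) = 0, so P lies on C.
Step 2: partial derivatives
  f_x(x, y) = 4*x - 1, f_y(x, y) = 2 - 4*y.
  f_x(P) = -9, f_y(P) = 10 (gradient nonzero, so P is smooth).
Step 3: tangent line at P: -9·(x − -2) + 10·(y − -2) = 0.
Expanding: -9*x + 10*y + 2 = 0.


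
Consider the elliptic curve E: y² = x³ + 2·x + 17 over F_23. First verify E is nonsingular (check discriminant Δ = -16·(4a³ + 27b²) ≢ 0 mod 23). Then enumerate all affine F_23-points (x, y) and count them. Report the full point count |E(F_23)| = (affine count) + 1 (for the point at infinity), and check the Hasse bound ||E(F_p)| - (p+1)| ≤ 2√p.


Affine points = {(2, 11), (2, 12), (3, 2), (3, 21), (7, 11), (7, 12), (8, 4), (8, 19), (10, 5), (10, 18), (11, 6), (11, 17), (13, 3), (13, 20), (14, 11), (14, 12), (15, 8), (15, 15)}; affine count = 18; |E(F_23)| = 19.

Discriminant check: Δ ∝ 4a³ + 27b² = 4·2³ + 27·17² = 4·8 + 27·289 ≡ 15 (mod 23). Nonzero ⇒ E is nonsingular.
For each x ∈ F_23, compute rhs = x³ + 2·x + 17 mod 23, then count y ∈ F_23 with y² ≡ rhs.
  x = 0: rhs = 17, matching y values: none (0 points).
  x = 1: rhs = 20, matching y values: none (0 points).
  x = 2: rhs = 6, matching y values: 11, 12 (2 points).
  x = 3: rhs = 4, matching y values: 2, 21 (2 points).
  x = 4: rhs = 20, matching y values: none (0 points).
  x = 5: rhs = 14, matching y values: none (0 points).
  x = 6: rhs = 15, matching y values: none (0 points).
  x = 7: rhs = 6, matching y values: 11, 12 (2 points).
  x = 8: rhs = 16, matching y values: 4, 19 (2 points).
  x = 9: rhs = 5, matching y values: none (0 points).
  x = 10: rhs = 2, matching y values: 5, 18 (2 points).
  x = 11: rhs = 13, matching y values: 6, 17 (2 points).
  x = 12: rhs = 21, matching y values: none (0 points).
  x = 13: rhs = 9, matching y values: 3, 20 (2 points).
  x = 14: rhs = 6, matching y values: 11, 12 (2 points).
  x = 15: rhs = 18, matching y values: 8, 15 (2 points).
  x = 16: rhs = 5, matching y values: none (0 points).
  x = 17: rhs = 19, matching y values: none (0 points).
  x = 18: rhs = 20, matching y values: none (0 points).
  x = 19: rhs = 14, matching y values: none (0 points).
  x = 20: rhs = 7, matching y values: none (0 points).
  x = 21: rhs = 5, matching y values: none (0 points).
  x = 22: rhs = 14, matching y values: none (0 points).
Total affine count: 18.
Full point count |E(F_23)| = 18 + 1 = 19.
Hasse bound: |19 − (23+1)| = |-5| = 5 ≤ 2√23 ≈ 9.5917 ✓.


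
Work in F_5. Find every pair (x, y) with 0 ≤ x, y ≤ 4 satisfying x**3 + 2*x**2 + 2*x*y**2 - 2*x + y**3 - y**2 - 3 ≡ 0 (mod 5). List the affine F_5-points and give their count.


Affine F_5-points: {(0, 3), (0, 4), (1, 1), (1, 2), (3, 4), (4, 0), (4, 3)}; count = 7.

For each of the 25 pairs (x, y) ∈ F_5², evaluate f(x, y) mod 5. Record the zeros.
  x = 0: [0↦2, 1↦2, 2↦1, 3↦0, 4↦0]  zeros at y ∈ {3, 4}
  x = 1: [0↦3, 1↦0, 2↦0, 3↦4, 4↦3]  zeros at y ∈ {1, 2}
  x = 2: [0↦4, 1↦3, 2↦4, 3↦3, 4↦1]  zeros at y ∈ ∅
  x = 3: [0↦1, 1↦2, 2↦4, 3↦3, 4↦0]  zeros at y ∈ {4}
  x = 4: [0↦0, 1↦3, 2↦1, 3↦0, 4↦1]  zeros at y ∈ {0, 3}
Collecting zeros: affine points = {(0, 3), (0, 4), (1, 1), (1, 2), (3, 4), (4, 0), (4, 3)}.
Total count |C(F_5)_aff| = 7.


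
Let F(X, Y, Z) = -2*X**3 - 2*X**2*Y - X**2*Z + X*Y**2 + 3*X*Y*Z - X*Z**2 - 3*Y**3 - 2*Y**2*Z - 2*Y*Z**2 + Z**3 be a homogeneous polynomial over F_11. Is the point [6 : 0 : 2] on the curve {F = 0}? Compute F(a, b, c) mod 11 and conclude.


F(6,0,2) ≡ 8 (mod 11); P is NOT on the curve.

Evaluate F(6, 0, 2) term-by-term (mod 11).
  -2*X**3 ↦ -2·216·1·1 = -432
  -2*X**2*Y ↦ -2·36·0·1 = 0
  -X**2*Z ↦ -1·36·1·2 = -72
  X*Y**2 ↦ 1·6·0·1 = 0
  3*X*Y*Z ↦ 3·6·0·2 = 0
  -X*Z**2 ↦ -1·6·1·4 = -24
  -3*Y**3 ↦ -3·1·0·1 = 0
  -2*Y**2*Z ↦ -2·1·0·2 = 0
  -2*Y*Z**2 ↦ -2·1·0·4 = 0
  Z**3 ↦ 1·1·1·8 = 8
Sum: F(6, 0, 2) = (-432) + (0) + (-72) + (0) + (0) + (-24) + (0) + (0) + (0) + (8) = -520.
Reducing mod 11: -520 ≡ 8 (mod 11).
Since F(a, b, c) ≡ 8 ≠ 0 (mod 11), P does NOT lie on the curve.


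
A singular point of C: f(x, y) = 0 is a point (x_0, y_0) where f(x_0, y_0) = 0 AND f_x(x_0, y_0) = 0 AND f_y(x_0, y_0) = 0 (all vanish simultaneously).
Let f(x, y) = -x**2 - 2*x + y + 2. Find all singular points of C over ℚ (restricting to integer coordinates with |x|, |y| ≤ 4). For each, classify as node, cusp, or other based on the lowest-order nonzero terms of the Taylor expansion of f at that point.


No singular points in the scanned grid; C is smooth there.

Compute partial derivatives:
  f_x = -2*x - 2.
  f_y = 1.
f_y = 1 is a nonzero constant, so f_y never vanishes: no point (x, y) can satisfy f = f_x = f_y = 0. In particular no (x, y) ∈ {−4, ..., 4}² is singular; the curve is smooth.


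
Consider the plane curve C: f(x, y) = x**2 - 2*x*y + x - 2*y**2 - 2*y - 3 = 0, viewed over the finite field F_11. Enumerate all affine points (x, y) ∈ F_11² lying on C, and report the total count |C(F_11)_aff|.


Affine F_11-points: {(2, 3), (2, 5), (3, 3), (3, 4), (4, 2), (4, 4), (7, 5), (7, 9), (10, 2), (10, 9)}; count = 10.

For each of the 121 pairs (x, y) ∈ F_11², evaluate f(x, y) mod 11. Record the zeros.
  x = 0: [0↦8, 1↦4, 2↦7, 3↦6, 4↦1, 5↦3, 6↦1, 7↦6, 8↦7, 9↦4, 10↦8]  zeros at y ∈ ∅
  x = 1: [0↦10, 1↦4, 2↦5, 3↦2, 4↦6, 5↦6, 6↦2, 7↦5, 8↦4, 9↦10, 10↦1]  zeros at y ∈ ∅
  x = 2: [0↦3, 1↦6, 2↦5, 3↦0, 4↦2, 5↦0, 6↦5, 7↦6, 8↦3, 9↦7, 10↦7]  zeros at y ∈ {3, 5}
  x = 3: [0↦9, 1↦10, 2↦7, 3↦0, 4↦0, 5↦7, 6↦10, 7↦9, 8↦4, 9↦6, 10↦4]  zeros at y ∈ {3, 4}
  x = 4: [0↦6, 1↦5, 2↦0, 3↦2, 4↦0, 5↦5, 6↦6, 7↦3, 8↦7, 9↦7, 10↦3]  zeros at y ∈ {2, 4}
  x = 5: [0↦5, 1↦2, 2↦6, 3↦6, 4↦2, 5↦5, 6↦4, 7↦10, 8↦1, 9↦10, 10↦4]  zeros at y ∈ ∅
  x = 6: [0↦6, 1↦1, 2↦3, 3↦1, 4↦6, 5↦7, 6↦4, 7↦8, 8↦8, 9↦4, 10↦7]  zeros at y ∈ ∅
  x = 7: [0↦9, 1↦2, 2↦2, 3↦9, 4↦1, 5↦0, 6↦6, 7↦8, 8↦6, 9↦0, 10↦1]  zeros at y ∈ {5, 9}
  x = 8: [0↦3, 1↦5, 2↦3, 3↦8, 4↦9, 5↦6, 6↦10, 7↦10, 8↦6, 9↦9, 10↦8]  zeros at y ∈ ∅
  x = 9: [0↦10, 1↦10, 2↦6, 3↦9, 4↦8, 5↦3, 6↦5, 7↦3, 8↦8, 9↦9, 10↦6]  zeros at y ∈ ∅
  x = 10: [0↦8, 1↦6, 2↦0, 3↦1, 4↦9, 5↦2, 6↦2, 7↦9, 8↦1, 9↦0, 10↦6]  zeros at y ∈ {2, 9}
Collecting zeros: affine points = {(2, 3), (2, 5), (3, 3), (3, 4), (4, 2), (4, 4), (7, 5), (7, 9), (10, 2), (10, 9)}.
Total count |C(F_11)_aff| = 10.


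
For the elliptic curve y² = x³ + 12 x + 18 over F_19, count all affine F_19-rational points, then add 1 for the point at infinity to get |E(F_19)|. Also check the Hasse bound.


Affine points = {(3, 9), (3, 10), (4, 4), (4, 15), (9, 0), (10, 6), (10, 13), (12, 3), (12, 16), (14, 2), (14, 17), (15, 1), (15, 18), (17, 9), (17, 10), (18, 9), (18, 10)}; affine count = 17; |E(F_19)| = 18.

Discriminant check: Δ ∝ 4a³ + 27b² = 4·12³ + 27·18² = 4·1728 + 27·324 ≡ 4 (mod 19). Nonzero ⇒ E is nonsingular.
For each x ∈ F_19, compute rhs = x³ + 12·x + 18 mod 19, then count y ∈ F_19 with y² ≡ rhs.
  x = 0: rhs = 18, matching y values: none (0 points).
  x = 1: rhs = 12, matching y values: none (0 points).
  x = 2: rhs = 12, matching y values: none (0 points).
  x = 3: rhs = 5, matching y values: 9, 10 (2 points).
  x = 4: rhs = 16, matching y values: 4, 15 (2 points).
  x = 5: rhs = 13, matching y values: none (0 points).
  x = 6: rhs = 2, matching y values: none (0 points).
  x = 7: rhs = 8, matching y values: none (0 points).
  x = 8: rhs = 18, matching y values: none (0 points).
  x = 9: rhs = 0, matching y values: 0 (1 points).
  x = 10: rhs = 17, matching y values: 6, 13 (2 points).
  x = 11: rhs = 18, matching y values: none (0 points).
  x = 12: rhs = 9, matching y values: 3, 16 (2 points).
  x = 13: rhs = 15, matching y values: none (0 points).
  x = 14: rhs = 4, matching y values: 2, 17 (2 points).
  x = 15: rhs = 1, matching y values: 1, 18 (2 points).
  x = 16: rhs = 12, matching y values: none (0 points).
  x = 17: rhs = 5, matching y values: 9, 10 (2 points).
  x = 18: rhs = 5, matching y values: 9, 10 (2 points).
Total affine count: 17.
Full point count |E(F_19)| = 17 + 1 = 18.
Hasse bound: |18 − (19+1)| = |-2| = 2 ≤ 2√19 ≈ 8.7178 ✓.


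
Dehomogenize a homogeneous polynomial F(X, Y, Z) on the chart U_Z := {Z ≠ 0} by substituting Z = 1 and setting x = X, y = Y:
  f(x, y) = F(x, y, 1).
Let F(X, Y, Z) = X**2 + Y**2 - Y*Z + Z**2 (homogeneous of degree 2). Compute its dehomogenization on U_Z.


f(x, y) = x**2 + y**2 - y + 1

On U_Z we set Z = 1. Each monomial c·X^i·Y^j·Z^k in F becomes c·x^i·y^j·1^k = c·x^i·y^j.
Substituting Z = 1: F(X, Y, 1) = x**2 + y**2 - y + 1.
Note: deg(f) ≤ deg(F) = 2; strict inequality happens when F is divisible by Z (lost terms).


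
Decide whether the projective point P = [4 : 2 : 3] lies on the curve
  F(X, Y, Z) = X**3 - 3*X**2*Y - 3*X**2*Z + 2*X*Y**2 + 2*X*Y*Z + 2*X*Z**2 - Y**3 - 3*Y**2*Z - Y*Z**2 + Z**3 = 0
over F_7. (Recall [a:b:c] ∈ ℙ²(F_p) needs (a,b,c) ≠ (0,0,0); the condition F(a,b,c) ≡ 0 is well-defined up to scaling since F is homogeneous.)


F(4,2,3) ≡ 4 (mod 7); P is NOT on the curve.

Evaluate F(4, 2, 3) term-by-term (mod 7).
  X**3 ↦ 1·64·1·1 = 64
  -3*X**2*Y ↦ -3·16·2·1 = -96
  -3*X**2*Z ↦ -3·16·1·3 = -144
  2*X*Y**2 ↦ 2·4·4·1 = 32
  2*X*Y*Z ↦ 2·4·2·3 = 48
  2*X*Z**2 ↦ 2·4·1·9 = 72
  -Y**3 ↦ -1·1·8·1 = -8
  -3*Y**2*Z ↦ -3·1·4·3 = -36
  -Y*Z**2 ↦ -1·1·2·9 = -18
  Z**3 ↦ 1·1·1·27 = 27
Sum: F(4, 2, 3) = (64) + (-96) + (-144) + (32) + (48) + (72) + (-8) + (-36) + (-18) + (27) = -59.
Reducing mod 7: -59 ≡ 4 (mod 7).
Since F(a, b, c) ≡ 4 ≠ 0 (mod 7), P does NOT lie on the curve.


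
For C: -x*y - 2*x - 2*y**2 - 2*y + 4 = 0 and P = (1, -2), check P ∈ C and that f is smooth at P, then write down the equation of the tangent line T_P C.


Tangent line at P: 5*y + 10 = 0.

Step 1: f(1, -2) = 0, so P lies on C.
Step 2: partial derivatives
  f_x(x, y) = -y - 2, f_y(x, y) = -x - 4*y - 2.
  f_x(P) = 0, f_y(P) = 5 (gradient nonzero, so P is smooth).
Step 3: tangent line at P: 0·(x − 1) + 5·(y − -2) = 0.
Expanding: 5*y + 10 = 0.


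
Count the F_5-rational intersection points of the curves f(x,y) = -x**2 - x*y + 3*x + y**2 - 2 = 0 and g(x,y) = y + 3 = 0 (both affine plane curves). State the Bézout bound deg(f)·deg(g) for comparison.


Common zeros: {(2, 2), (4, 2)}; count = 2; Bézout bound = 2.

deg(f) = 2, deg(g) = 1, so Bézout bound = 2.
Scan x ∈ F_5. For each x, list the y ∈ F_5 with f(x, y) ≡ 0 and those with g(x, y) ≡ 0 (mod 5); the common zeros in that column are the intersection.
  x = 0: f ≡ 0 at y ∈ ∅; g ≡ 0 at y ∈ {2}; common: ∅.
  x = 1: f ≡ 0 at y ∈ {0, 1}; g ≡ 0 at y ∈ {2}; common: ∅.
  x = 2: f ≡ 0 at y ∈ {0, 2}; g ≡ 0 at y ∈ {2}; common: {2}.
  x = 3: f ≡ 0 at y ∈ ∅; g ≡ 0 at y ∈ {2}; common: ∅.
  x = 4: f ≡ 0 at y ∈ {2}; g ≡ 0 at y ∈ {2}; common: {2}.
Collecting: common zeros = {(2, 2), (4, 2)}, so the count is 2.
Comparison with the Bézout bound: 2 ≤ 2 = deg(f)·deg(g), as expected for curves with no common component (the bound is attained).


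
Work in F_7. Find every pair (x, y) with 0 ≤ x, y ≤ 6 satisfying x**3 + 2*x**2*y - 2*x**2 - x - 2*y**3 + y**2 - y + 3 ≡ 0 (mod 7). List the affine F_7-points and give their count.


Affine F_7-points: {(0, 6), (2, 1), (2, 5), (3, 4), (5, 3)}; count = 5.

For each of the 49 pairs (x, y) ∈ F_7², evaluate f(x, y) mod 7. Record the zeros.
  x = 0: [0↦3, 1↦1, 2↦3, 3↦4, 4↦6, 5↦4, 6↦0]  zeros at y ∈ {6}
  x = 1: [0↦1, 1↦1, 2↦5, 3↦1, 4↦5, 5↦5, 6↦3]  zeros at y ∈ ∅
  x = 2: [0↦1, 1↦0, 2↦3, 3↦5, 4↦1, 5↦0, 6↦4]  zeros at y ∈ {1, 5}
  x = 3: [0↦2, 1↦4, 2↦3, 3↦1, 4↦0, 5↦2, 6↦2]  zeros at y ∈ {4}
  x = 4: [0↦3, 1↦5, 2↦4, 3↦2, 4↦1, 5↦3, 6↦3]  zeros at y ∈ ∅
  x = 5: [0↦3, 1↦2, 2↦5, 3↦0, 4↦3, 5↦2, 6↦6]  zeros at y ∈ {3}
  x = 6: [0↦1, 1↦1, 2↦5, 3↦1, 4↦5, 5↦5, 6↦3]  zeros at y ∈ ∅
Collecting zeros: affine points = {(0, 6), (2, 1), (2, 5), (3, 4), (5, 3)}.
Total count |C(F_7)_aff| = 5.


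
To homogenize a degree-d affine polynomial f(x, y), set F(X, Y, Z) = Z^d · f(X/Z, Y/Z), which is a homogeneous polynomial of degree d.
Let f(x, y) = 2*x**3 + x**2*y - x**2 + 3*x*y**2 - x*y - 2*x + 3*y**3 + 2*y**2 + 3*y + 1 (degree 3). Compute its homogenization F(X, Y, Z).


F(X, Y, Z) = 2*X**3 + X**2*Y - X**2*Z + 3*X*Y**2 - X*Y*Z - 2*X*Z**2 + 3*Y**3 + 2*Y**2*Z + 3*Y*Z**2 + Z**3

deg(f) = 3.
Substitute x = X/Z, y = Y/Z into f, then multiply by Z^3.
  monomial 2·x^3·y^0 ↦ 2·X^3·Y^0·Z^0.
  monomial 1·x^2·y^1 ↦ 1·X^2·Y^1·Z^0.
  monomial -1·x^2·y^0 ↦ -1·X^2·Y^0·Z^1.
  monomial 3·x^1·y^2 ↦ 3·X^1·Y^2·Z^0.
  monomial -1·x^1·y^1 ↦ -1·X^1·Y^1·Z^1.
  monomial -2·x^1·y^0 ↦ -2·X^1·Y^0·Z^2.
  monomial 3·x^0·y^3 ↦ 3·X^0·Y^3·Z^0.
  monomial 2·x^0·y^2 ↦ 2·X^0·Y^2·Z^1.
  monomial 3·x^0·y^1 ↦ 3·X^0·Y^1·Z^2.
  monomial 1·x^0·y^0 ↦ 1·X^0·Y^0·Z^3.
Collecting: F(X, Y, Z) = 2*X**3 + X**2*Y - X**2*Z + 3*X*Y**2 - X*Y*Z - 2*X*Z**2 + 3*Y**3 + 2*Y**2*Z + 3*Y*Z**2 + Z**3.


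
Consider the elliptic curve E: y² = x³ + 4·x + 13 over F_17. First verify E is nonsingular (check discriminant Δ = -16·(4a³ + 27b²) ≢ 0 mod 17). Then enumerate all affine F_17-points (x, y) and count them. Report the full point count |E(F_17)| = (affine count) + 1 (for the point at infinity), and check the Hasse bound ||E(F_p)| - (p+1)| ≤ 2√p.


Affine points = {(0, 8), (0, 9), (1, 1), (1, 16), (3, 1), (3, 16), (4, 5), (4, 12), (6, 7), (6, 10), (8, 8), (8, 9), (9, 8), (9, 9), (10, 4), (10, 13), (12, 2), (12, 15), (13, 1), (13, 16), (14, 5), (14, 12), (16, 5), (16, 12)}; affine count = 24; |E(F_17)| = 25.

Discriminant check: Δ ∝ 4a³ + 27b² = 4·4³ + 27·13² = 4·64 + 27·169 ≡ 8 (mod 17). Nonzero ⇒ E is nonsingular.
For each x ∈ F_17, compute rhs = x³ + 4·x + 13 mod 17, then count y ∈ F_17 with y² ≡ rhs.
  x = 0: rhs = 13, matching y values: 8, 9 (2 points).
  x = 1: rhs = 1, matching y values: 1, 16 (2 points).
  x = 2: rhs = 12, matching y values: none (0 points).
  x = 3: rhs = 1, matching y values: 1, 16 (2 points).
  x = 4: rhs = 8, matching y values: 5, 12 (2 points).
  x = 5: rhs = 5, matching y values: none (0 points).
  x = 6: rhs = 15, matching y values: 7, 10 (2 points).
  x = 7: rhs = 10, matching y values: none (0 points).
  x = 8: rhs = 13, matching y values: 8, 9 (2 points).
  x = 9: rhs = 13, matching y values: 8, 9 (2 points).
  x = 10: rhs = 16, matching y values: 4, 13 (2 points).
  x = 11: rhs = 11, matching y values: none (0 points).
  x = 12: rhs = 4, matching y values: 2, 15 (2 points).
  x = 13: rhs = 1, matching y values: 1, 16 (2 points).
  x = 14: rhs = 8, matching y values: 5, 12 (2 points).
  x = 15: rhs = 14, matching y values: none (0 points).
  x = 16: rhs = 8, matching y values: 5, 12 (2 points).
Total affine count: 24.
Full point count |E(F_17)| = 24 + 1 = 25.
Hasse bound: |25 − (17+1)| = |7| = 7 ≤ 2√17 ≈ 8.2462 ✓.


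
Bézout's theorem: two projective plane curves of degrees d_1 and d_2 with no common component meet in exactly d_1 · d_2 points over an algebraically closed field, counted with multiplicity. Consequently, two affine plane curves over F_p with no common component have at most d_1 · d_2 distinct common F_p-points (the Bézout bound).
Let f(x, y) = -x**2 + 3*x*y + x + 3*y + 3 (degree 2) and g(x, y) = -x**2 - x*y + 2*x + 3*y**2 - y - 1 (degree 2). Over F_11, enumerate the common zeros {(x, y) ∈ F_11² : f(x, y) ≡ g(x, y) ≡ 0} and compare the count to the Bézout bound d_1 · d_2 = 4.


Common zeros: {(3, 3), (7, 3)}; count = 2; Bézout bound = 4.

deg(f) = 2, deg(g) = 2, so Bézout bound = 4.
Scan x ∈ F_11. For each x, list the y ∈ F_11 with f(x, y) ≡ 0 and those with g(x, y) ≡ 0 (mod 11); the common zeros in that column are the intersection.
  x = 0: f ≡ 0 at y ∈ {10}; g ≡ 0 at y ∈ ∅; common: ∅.
  x = 1: f ≡ 0 at y ∈ {5}; g ≡ 0 at y ∈ {0, 8}; common: ∅.
  x = 2: f ≡ 0 at y ∈ {6}; g ≡ 0 at y ∈ ∅; common: ∅.
  x = 3: f ≡ 0 at y ∈ {3}; g ≡ 0 at y ∈ {2, 3}; common: {3}.
  x = 4: f ≡ 0 at y ∈ {5}; g ≡ 0 at y ∈ {1, 8}; common: ∅.
  x = 5: f ≡ 0 at y ∈ {4}; g ≡ 0 at y ∈ ∅; common: ∅.
  x = 6: f ≡ 0 at y ∈ {6}; g ≡ 0 at y ∈ ∅; common: ∅.
  x = 7: f ≡ 0 at y ∈ {3}; g ≡ 0 at y ∈ {3, 7}; common: {3}.
  x = 8: f ≡ 0 at y ∈ {4}; g ≡ 0 at y ∈ {1, 2}; common: ∅.
  x = 9: f ≡ 0 at y ∈ {10}; g ≡ 0 at y ∈ ∅; common: ∅.
  x = 10: f ≡ 0 at y ∈ ∅; g ≡ 0 at y ∈ {4, 7}; common: ∅.
Collecting: common zeros = {(3, 3), (7, 3)}, so the count is 2.
Comparison with the Bézout bound: 2 ≤ 4 = deg(f)·deg(g), as expected for curves with no common component (the affine F_11-count falls short of the bound because intersections may lie at infinity, over extension fields, or carry multiplicity).


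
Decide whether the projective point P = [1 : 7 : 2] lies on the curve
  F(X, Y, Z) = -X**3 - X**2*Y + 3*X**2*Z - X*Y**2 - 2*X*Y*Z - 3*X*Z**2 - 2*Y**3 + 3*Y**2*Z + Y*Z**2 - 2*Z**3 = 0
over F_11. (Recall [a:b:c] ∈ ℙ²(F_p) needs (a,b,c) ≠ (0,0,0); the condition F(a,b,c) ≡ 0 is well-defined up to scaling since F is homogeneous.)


F(1,7,2) ≡ 2 (mod 11); P is NOT on the curve.

Evaluate F(1, 7, 2) term-by-term (mod 11).
  -X**3 ↦ -1·1·1·1 = -1
  -X**2*Y ↦ -1·1·7·1 = -7
  3*X**2*Z ↦ 3·1·1·2 = 6
  -X*Y**2 ↦ -1·1·49·1 = -49
  -2*X*Y*Z ↦ -2·1·7·2 = -28
  -3*X*Z**2 ↦ -3·1·1·4 = -12
  -2*Y**3 ↦ -2·1·343·1 = -686
  3*Y**2*Z ↦ 3·1·49·2 = 294
  Y*Z**2 ↦ 1·1·7·4 = 28
  -2*Z**3 ↦ -2·1·1·8 = -16
Sum: F(1, 7, 2) = (-1) + (-7) + (6) + (-49) + (-28) + (-12) + (-686) + (294) + (28) + (-16) = -471.
Reducing mod 11: -471 ≡ 2 (mod 11).
Since F(a, b, c) ≡ 2 ≠ 0 (mod 11), P does NOT lie on the curve.


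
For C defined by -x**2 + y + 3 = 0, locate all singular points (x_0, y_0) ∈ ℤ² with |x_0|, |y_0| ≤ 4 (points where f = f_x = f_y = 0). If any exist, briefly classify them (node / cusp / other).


No singular points in the scanned grid; C is smooth there.

Compute partial derivatives:
  f_x = -2*x.
  f_y = 1.
f_y = 1 is a nonzero constant, so f_y never vanishes: no point (x, y) can satisfy f = f_x = f_y = 0. In particular no (x, y) ∈ {−4, ..., 4}² is singular; the curve is smooth.


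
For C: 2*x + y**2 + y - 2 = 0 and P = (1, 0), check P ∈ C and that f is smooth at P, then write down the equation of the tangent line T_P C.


Tangent line at P: 2*x + y - 2 = 0.

Step 1: f(1, 0) = 0, so P lies on C.
Step 2: partial derivatives
  f_x(x, y) = 2, f_y(x, y) = 2*y + 1.
  f_x(P) = 2, f_y(P) = 1 (gradient nonzero, so P is smooth).
Step 3: tangent line at P: 2·(x − 1) + 1·(y − 0) = 0.
Expanding: 2*x + y - 2 = 0.


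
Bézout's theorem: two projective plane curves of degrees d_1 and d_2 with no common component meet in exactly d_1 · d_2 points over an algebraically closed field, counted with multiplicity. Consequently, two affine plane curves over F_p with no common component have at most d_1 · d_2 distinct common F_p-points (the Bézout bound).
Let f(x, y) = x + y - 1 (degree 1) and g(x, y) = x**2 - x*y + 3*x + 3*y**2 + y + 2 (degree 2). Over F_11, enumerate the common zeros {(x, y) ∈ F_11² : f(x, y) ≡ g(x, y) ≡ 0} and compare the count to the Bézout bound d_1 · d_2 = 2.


Common zeros: {(4, 8), (8, 4)}; count = 2; Bézout bound = 2.

deg(f) = 1, deg(g) = 2, so Bézout bound = 2.
Scan x ∈ F_11. For each x, list the y ∈ F_11 with f(x, y) ≡ 0 and those with g(x, y) ≡ 0 (mod 11); the common zeros in that column are the intersection.
  x = 0: f ≡ 0 at y ∈ {1}; g ≡ 0 at y ∈ ∅; common: ∅.
  x = 1: f ≡ 0 at y ∈ {0}; g ≡ 0 at y ∈ {3, 8}; common: ∅.
  x = 2: f ≡ 0 at y ∈ {10}; g ≡ 0 at y ∈ {2}; common: ∅.
  x = 3: f ≡ 0 at y ∈ {9}; g ≡ 0 at y ∈ ∅; common: ∅.
  x = 4: f ≡ 0 at y ∈ {8}; g ≡ 0 at y ∈ {4, 8}; common: {8}.
  x = 5: f ≡ 0 at y ∈ {7}; g ≡ 0 at y ∈ ∅; common: ∅.
  x = 6: f ≡ 0 at y ∈ {6}; g ≡ 0 at y ∈ ∅; common: ∅.
  x = 7: f ≡ 0 at y ∈ {5}; g ≡ 0 at y ∈ ∅; common: ∅.
  x = 8: f ≡ 0 at y ∈ {4}; g ≡ 0 at y ∈ {2, 4}; common: {4}.
  x = 9: f ≡ 0 at y ∈ {3}; g ≡ 0 at y ∈ {0, 10}; common: ∅.
  x = 10: f ≡ 0 at y ∈ {2}; g ≡ 0 at y ∈ {0, 3}; common: ∅.
Collecting: common zeros = {(4, 8), (8, 4)}, so the count is 2.
Comparison with the Bézout bound: 2 ≤ 2 = deg(f)·deg(g), as expected for curves with no common component (the bound is attained).


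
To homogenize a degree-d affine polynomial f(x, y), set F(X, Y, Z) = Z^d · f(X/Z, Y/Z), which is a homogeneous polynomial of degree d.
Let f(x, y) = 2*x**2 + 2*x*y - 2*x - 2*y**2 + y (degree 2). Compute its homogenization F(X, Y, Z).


F(X, Y, Z) = 2*X**2 + 2*X*Y - 2*X*Z - 2*Y**2 + Y*Z

deg(f) = 2.
Substitute x = X/Z, y = Y/Z into f, then multiply by Z^2.
  monomial 2·x^2·y^0 ↦ 2·X^2·Y^0·Z^0.
  monomial 2·x^1·y^1 ↦ 2·X^1·Y^1·Z^0.
  monomial -2·x^1·y^0 ↦ -2·X^1·Y^0·Z^1.
  monomial -2·x^0·y^2 ↦ -2·X^0·Y^2·Z^0.
  monomial 1·x^0·y^1 ↦ 1·X^0·Y^1·Z^1.
Collecting: F(X, Y, Z) = 2*X**2 + 2*X*Y - 2*X*Z - 2*Y**2 + Y*Z.


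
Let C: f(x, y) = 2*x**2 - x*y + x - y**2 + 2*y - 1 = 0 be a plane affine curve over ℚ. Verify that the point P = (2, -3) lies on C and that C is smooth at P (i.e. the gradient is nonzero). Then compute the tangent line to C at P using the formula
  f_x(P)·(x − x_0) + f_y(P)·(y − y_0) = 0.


Tangent line at P: 12*x + 6*y - 6 = 0.

Step 1: f(2, -3) = 0, so P lies on C.
Step 2: partial derivatives
  f_x(x, y) = 4*x - y + 1, f_y(x, y) = -x - 2*y + 2.
  f_x(P) = 12, f_y(P) = 6 (gradient nonzero, so P is smooth).
Step 3: tangent line at P: 12·(x − 2) + 6·(y − -3) = 0.
Expanding: 12*x + 6*y - 6 = 0.


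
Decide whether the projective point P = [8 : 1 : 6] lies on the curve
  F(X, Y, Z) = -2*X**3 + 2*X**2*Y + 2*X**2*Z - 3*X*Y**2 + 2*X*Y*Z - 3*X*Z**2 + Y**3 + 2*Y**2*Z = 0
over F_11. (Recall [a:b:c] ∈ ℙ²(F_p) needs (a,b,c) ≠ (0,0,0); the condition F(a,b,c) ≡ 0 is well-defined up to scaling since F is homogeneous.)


F(8,1,6) ≡ 6 (mod 11); P is NOT on the curve.

Evaluate F(8, 1, 6) term-by-term (mod 11).
  -2*X**3 ↦ -2·512·1·1 = -1024
  2*X**2*Y ↦ 2·64·1·1 = 128
  2*X**2*Z ↦ 2·64·1·6 = 768
  -3*X*Y**2 ↦ -3·8·1·1 = -24
  2*X*Y*Z ↦ 2·8·1·6 = 96
  -3*X*Z**2 ↦ -3·8·1·36 = -864
  Y**3 ↦ 1·1·1·1 = 1
  2*Y**2*Z ↦ 2·1·1·6 = 12
Sum: F(8, 1, 6) = (-1024) + (128) + (768) + (-24) + (96) + (-864) + (1) + (12) = -907.
Reducing mod 11: -907 ≡ 6 (mod 11).
Since F(a, b, c) ≡ 6 ≠ 0 (mod 11), P does NOT lie on the curve.


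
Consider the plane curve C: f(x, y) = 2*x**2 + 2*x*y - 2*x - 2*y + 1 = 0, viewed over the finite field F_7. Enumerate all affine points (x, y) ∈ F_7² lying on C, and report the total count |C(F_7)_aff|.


Affine F_7-points: {(0, 4), (2, 1), (3, 2), (4, 4), (5, 1), (6, 3)}; count = 6.

For each of the 49 pairs (x, y) ∈ F_7², evaluate f(x, y) mod 7. Record the zeros.
  x = 0: [0↦1, 1↦6, 2↦4, 3↦2, 4↦0, 5↦5, 6↦3]  zeros at y ∈ {4}
  x = 1: [0↦1, 1↦1, 2↦1, 3↦1, 4↦1, 5↦1, 6↦1]  zeros at y ∈ ∅
  x = 2: [0↦5, 1↦0, 2↦2, 3↦4, 4↦6, 5↦1, 6↦3]  zeros at y ∈ {1}
  x = 3: [0↦6, 1↦3, 2↦0, 3↦4, 4↦1, 5↦5, 6↦2]  zeros at y ∈ {2}
  x = 4: [0↦4, 1↦3, 2↦2, 3↦1, 4↦0, 5↦6, 6↦5]  zeros at y ∈ {4}
  x = 5: [0↦6, 1↦0, 2↦1, 3↦2, 4↦3, 5↦4, 6↦5]  zeros at y ∈ {1}
  x = 6: [0↦5, 1↦1, 2↦4, 3↦0, 4↦3, 5↦6, 6↦2]  zeros at y ∈ {3}
Collecting zeros: affine points = {(0, 4), (2, 1), (3, 2), (4, 4), (5, 1), (6, 3)}.
Total count |C(F_7)_aff| = 6.


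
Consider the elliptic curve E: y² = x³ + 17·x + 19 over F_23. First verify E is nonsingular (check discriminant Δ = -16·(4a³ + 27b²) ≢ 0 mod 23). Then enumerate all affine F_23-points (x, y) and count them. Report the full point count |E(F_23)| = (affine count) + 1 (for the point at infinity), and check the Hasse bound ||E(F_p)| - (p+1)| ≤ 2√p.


Affine points = {(4, 6), (4, 17), (8, 0), (9, 2), (9, 21), (10, 4), (10, 19), (17, 0), (18, 4), (18, 19), (19, 5), (19, 18), (21, 0), (22, 1), (22, 22)}; affine count = 15; |E(F_23)| = 16.

Discriminant check: Δ ∝ 4a³ + 27b² = 4·17³ + 27·19² = 4·4913 + 27·361 ≡ 5 (mod 23). Nonzero ⇒ E is nonsingular.
For each x ∈ F_23, compute rhs = x³ + 17·x + 19 mod 23, then count y ∈ F_23 with y² ≡ rhs.
  x = 0: rhs = 19, matching y values: none (0 points).
  x = 1: rhs = 14, matching y values: none (0 points).
  x = 2: rhs = 15, matching y values: none (0 points).
  x = 3: rhs = 5, matching y values: none (0 points).
  x = 4: rhs = 13, matching y values: 6, 17 (2 points).
  x = 5: rhs = 22, matching y values: none (0 points).
  x = 6: rhs = 15, matching y values: none (0 points).
  x = 7: rhs = 21, matching y values: none (0 points).
  x = 8: rhs = 0, matching y values: 0 (1 points).
  x = 9: rhs = 4, matching y values: 2, 21 (2 points).
  x = 10: rhs = 16, matching y values: 4, 19 (2 points).
  x = 11: rhs = 19, matching y values: none (0 points).
  x = 12: rhs = 19, matching y values: none (0 points).
  x = 13: rhs = 22, matching y values: none (0 points).
  x = 14: rhs = 11, matching y values: none (0 points).
  x = 15: rhs = 15, matching y values: none (0 points).
  x = 16: rhs = 17, matching y values: none (0 points).
  x = 17: rhs = 0, matching y values: 0 (1 points).
  x = 18: rhs = 16, matching y values: 4, 19 (2 points).
  x = 19: rhs = 2, matching y values: 5, 18 (2 points).
  x = 20: rhs = 10, matching y values: none (0 points).
  x = 21: rhs = 0, matching y values: 0 (1 points).
  x = 22: rhs = 1, matching y values: 1, 22 (2 points).
Total affine count: 15.
Full point count |E(F_23)| = 15 + 1 = 16.
Hasse bound: |16 − (23+1)| = |-8| = 8 ≤ 2√23 ≈ 9.5917 ✓.
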